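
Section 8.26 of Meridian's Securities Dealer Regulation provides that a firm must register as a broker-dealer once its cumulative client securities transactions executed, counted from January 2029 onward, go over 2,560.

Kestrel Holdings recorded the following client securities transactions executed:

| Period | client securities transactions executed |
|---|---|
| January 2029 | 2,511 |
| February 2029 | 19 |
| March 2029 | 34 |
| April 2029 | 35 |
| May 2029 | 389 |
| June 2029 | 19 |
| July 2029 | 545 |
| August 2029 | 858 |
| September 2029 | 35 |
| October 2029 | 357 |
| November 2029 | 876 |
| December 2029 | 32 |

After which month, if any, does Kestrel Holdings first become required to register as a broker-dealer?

Through January 2029: 2,511
Through February 2029: 2,530
Through March 2029: 2,564 ← exceeds threshold

March 2029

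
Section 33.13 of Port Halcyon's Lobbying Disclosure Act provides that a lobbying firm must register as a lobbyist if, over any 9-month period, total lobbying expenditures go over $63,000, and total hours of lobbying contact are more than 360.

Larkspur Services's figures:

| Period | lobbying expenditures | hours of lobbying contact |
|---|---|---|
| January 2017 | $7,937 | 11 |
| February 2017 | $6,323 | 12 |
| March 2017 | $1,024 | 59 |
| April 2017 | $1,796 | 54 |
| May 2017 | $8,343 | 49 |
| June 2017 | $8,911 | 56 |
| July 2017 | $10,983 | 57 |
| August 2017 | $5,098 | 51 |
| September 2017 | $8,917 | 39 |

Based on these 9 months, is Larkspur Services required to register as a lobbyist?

Total lobbying expenditures: $7,937 + $6,323 + $1,024 + $1,796 + $8,343 + $8,911 + $10,983 + $5,098 + $8,917 = $59,332 (≤ $63,000).
Total hours of lobbying contact: 11 + 12 + 59 + 54 + 49 + 56 + 57 + 51 + 39 = 388 (> 360).
The test is 'and': the rule requires both, and at least one is not exceeded.

No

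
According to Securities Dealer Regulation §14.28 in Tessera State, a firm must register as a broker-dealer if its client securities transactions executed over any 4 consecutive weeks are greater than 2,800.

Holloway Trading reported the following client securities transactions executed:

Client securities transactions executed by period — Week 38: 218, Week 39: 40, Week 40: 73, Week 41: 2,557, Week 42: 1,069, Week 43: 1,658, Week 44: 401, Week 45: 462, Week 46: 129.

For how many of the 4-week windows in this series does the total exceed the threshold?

5

Week 38–Week 41: 218 + 40 + 73 + 2,557 = 2,888 (over)
Week 39–Week 42: 40 + 73 + 2,557 + 1,069 = 3,739 (over)
Week 40–Week 43: 73 + 2,557 + 1,069 + 1,658 = 5,357 (over)
Week 41–Week 44: 2,557 + 1,069 + 1,658 + 401 = 5,685 (over)
Week 42–Week 45: 1,069 + 1,658 + 401 + 462 = 3,590 (over)
Week 43–Week 46: 1,658 + 401 + 462 + 129 = 2,650 (under)
5 windows exceed the threshold.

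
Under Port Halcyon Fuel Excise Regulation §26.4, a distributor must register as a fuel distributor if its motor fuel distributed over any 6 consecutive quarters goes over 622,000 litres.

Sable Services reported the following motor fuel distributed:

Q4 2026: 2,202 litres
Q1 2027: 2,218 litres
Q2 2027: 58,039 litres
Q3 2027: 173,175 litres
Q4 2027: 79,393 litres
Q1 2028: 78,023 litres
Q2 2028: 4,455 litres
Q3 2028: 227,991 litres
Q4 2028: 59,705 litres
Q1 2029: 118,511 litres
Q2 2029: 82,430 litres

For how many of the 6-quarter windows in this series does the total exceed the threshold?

1

Q4 2026–Q1 2028: 2,202 litres + 2,218 litres + 58,039 litres + 173,175 litres + 79,393 litres + 78,023 litres = 393,050 litres (under)
Q1 2027–Q2 2028: 2,218 litres + 58,039 litres + 173,175 litres + 79,393 litres + 78,023 litres + 4,455 litres = 395,303 litres (under)
Q2 2027–Q3 2028: 58,039 litres + 173,175 litres + 79,393 litres + 78,023 litres + 4,455 litres + 227,991 litres = 621,076 litres (under)
Q3 2027–Q4 2028: 173,175 litres + 79,393 litres + 78,023 litres + 4,455 litres + 227,991 litres + 59,705 litres = 622,742 litres (over)
Q4 2027–Q1 2029: 79,393 litres + 78,023 litres + 4,455 litres + 227,991 litres + 59,705 litres + 118,511 litres = 568,078 litres (under)
Q1 2028–Q2 2029: 78,023 litres + 4,455 litres + 227,991 litres + 59,705 litres + 118,511 litres + 82,430 litres = 571,115 litres (under)
1 window exceeds the threshold.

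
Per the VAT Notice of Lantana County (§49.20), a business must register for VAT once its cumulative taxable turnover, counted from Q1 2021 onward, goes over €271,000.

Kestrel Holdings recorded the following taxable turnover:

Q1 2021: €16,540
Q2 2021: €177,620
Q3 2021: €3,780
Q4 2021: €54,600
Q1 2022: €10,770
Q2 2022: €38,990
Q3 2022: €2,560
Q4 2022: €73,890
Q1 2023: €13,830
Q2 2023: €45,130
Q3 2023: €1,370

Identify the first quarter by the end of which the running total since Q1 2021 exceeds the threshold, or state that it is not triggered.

Through Q1 2021: €16,540
Through Q2 2021: €194,160
Through Q3 2021: €197,940
Through Q4 2021: €252,540
Through Q1 2022: €263,310
Through Q2 2022: €302,300 ← exceeds threshold

Q2 2022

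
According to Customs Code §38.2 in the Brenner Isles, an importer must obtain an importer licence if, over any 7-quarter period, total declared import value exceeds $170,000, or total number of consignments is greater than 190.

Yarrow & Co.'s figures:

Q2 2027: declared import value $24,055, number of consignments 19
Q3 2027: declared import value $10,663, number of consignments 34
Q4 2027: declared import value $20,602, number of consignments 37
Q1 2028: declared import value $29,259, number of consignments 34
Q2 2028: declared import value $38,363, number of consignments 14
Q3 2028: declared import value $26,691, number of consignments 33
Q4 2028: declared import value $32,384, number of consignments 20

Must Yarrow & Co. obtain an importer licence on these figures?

Total declared import value: $24,055 + $10,663 + $20,602 + $29,259 + $38,363 + $26,691 + $32,384 = $182,017 (> $170,000).
Total number of consignments: 19 + 34 + 37 + 34 + 14 + 33 + 20 = 191 (> 190).
The test is 'or': at least one threshold is exceeded.

Yes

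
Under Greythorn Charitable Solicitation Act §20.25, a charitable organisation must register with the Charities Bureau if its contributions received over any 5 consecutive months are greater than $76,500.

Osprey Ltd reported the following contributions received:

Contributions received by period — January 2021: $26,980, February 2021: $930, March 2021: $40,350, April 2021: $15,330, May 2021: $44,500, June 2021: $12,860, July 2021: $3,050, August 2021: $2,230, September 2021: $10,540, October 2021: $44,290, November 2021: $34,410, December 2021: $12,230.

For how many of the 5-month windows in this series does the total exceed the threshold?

6

January 2021–May 2021: $26,980 + $930 + $40,350 + $15,330 + $44,500 = $128,090 (over)
February 2021–June 2021: $930 + $40,350 + $15,330 + $44,500 + $12,860 = $113,970 (over)
March 2021–July 2021: $40,350 + $15,330 + $44,500 + $12,860 + $3,050 = $116,090 (over)
April 2021–August 2021: $15,330 + $44,500 + $12,860 + $3,050 + $2,230 = $77,970 (over)
May 2021–September 2021: $44,500 + $12,860 + $3,050 + $2,230 + $10,540 = $73,180 (under)
June 2021–October 2021: $12,860 + $3,050 + $2,230 + $10,540 + $44,290 = $72,970 (under)
July 2021–November 2021: $3,050 + $2,230 + $10,540 + $44,290 + $34,410 = $94,520 (over)
August 2021–December 2021: $2,230 + $10,540 + $44,290 + $34,410 + $12,230 = $103,700 (over)
6 windows exceed the threshold.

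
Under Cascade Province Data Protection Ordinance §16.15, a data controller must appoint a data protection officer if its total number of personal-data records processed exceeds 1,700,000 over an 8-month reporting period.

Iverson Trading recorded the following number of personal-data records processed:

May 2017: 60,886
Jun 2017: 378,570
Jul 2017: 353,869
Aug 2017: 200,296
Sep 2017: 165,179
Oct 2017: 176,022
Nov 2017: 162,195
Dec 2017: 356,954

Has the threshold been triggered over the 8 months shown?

Total number of personal-data records processed: 60,886 + 378,570 + 353,869 + 200,296 + 165,179 + 176,022 + 162,195 + 356,954 = 1,853,971.
1,853,971 > 1,700,000, so the threshold is exceeded.

Yes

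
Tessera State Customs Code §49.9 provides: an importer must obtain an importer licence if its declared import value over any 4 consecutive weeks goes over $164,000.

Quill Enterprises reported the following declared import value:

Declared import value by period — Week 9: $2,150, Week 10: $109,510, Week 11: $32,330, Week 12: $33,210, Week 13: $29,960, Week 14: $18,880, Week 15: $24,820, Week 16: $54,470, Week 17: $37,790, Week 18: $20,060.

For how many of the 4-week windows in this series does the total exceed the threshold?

Week 9–Week 12: $2,150 + $109,510 + $32,330 + $33,210 = $177,200 (over)
Week 10–Week 13: $109,510 + $32,330 + $33,210 + $29,960 = $205,010 (over)
Week 11–Week 14: $32,330 + $33,210 + $29,960 + $18,880 = $114,380 (under)
Week 12–Week 15: $33,210 + $29,960 + $18,880 + $24,820 = $106,870 (under)
Week 13–Week 16: $29,960 + $18,880 + $24,820 + $54,470 = $128,130 (under)
Week 14–Week 17: $18,880 + $24,820 + $54,470 + $37,790 = $135,960 (under)
Week 15–Week 18: $24,820 + $54,470 + $37,790 + $20,060 = $137,140 (under)
2 windows exceed the threshold.

2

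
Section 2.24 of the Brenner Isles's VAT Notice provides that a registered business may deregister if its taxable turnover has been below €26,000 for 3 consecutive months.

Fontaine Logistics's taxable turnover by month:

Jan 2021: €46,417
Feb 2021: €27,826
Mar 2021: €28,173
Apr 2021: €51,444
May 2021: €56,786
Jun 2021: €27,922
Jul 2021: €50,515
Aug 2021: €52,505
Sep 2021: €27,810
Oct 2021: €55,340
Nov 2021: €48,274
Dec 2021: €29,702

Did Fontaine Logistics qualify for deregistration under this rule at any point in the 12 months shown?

No month is below €26,000.
Longest run of consecutive months below the threshold: 0.
0 < 3, so Fontaine Logistics never became eligible.

No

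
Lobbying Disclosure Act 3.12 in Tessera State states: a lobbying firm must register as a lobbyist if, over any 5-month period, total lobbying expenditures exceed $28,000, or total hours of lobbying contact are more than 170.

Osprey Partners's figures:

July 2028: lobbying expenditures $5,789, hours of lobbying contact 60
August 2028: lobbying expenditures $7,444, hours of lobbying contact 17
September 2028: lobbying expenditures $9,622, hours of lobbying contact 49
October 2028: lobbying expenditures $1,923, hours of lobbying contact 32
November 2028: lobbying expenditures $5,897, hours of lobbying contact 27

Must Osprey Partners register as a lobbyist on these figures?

Total lobbying expenditures: $5,789 + $7,444 + $9,622 + $1,923 + $5,897 = $30,675 (> $28,000).
Total hours of lobbying contact: 60 + 17 + 49 + 32 + 27 = 185 (> 170).
The test is 'or': at least one threshold is exceeded.

Yes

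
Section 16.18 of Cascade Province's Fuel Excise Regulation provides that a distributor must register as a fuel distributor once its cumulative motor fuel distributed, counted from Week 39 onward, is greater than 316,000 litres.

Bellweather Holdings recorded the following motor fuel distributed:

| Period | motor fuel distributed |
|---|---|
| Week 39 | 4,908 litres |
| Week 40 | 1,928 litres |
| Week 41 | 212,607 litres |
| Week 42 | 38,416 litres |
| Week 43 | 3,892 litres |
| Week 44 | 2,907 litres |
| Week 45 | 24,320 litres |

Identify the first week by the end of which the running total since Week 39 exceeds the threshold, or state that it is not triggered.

Through Week 39: 4,908 litres
Through Week 40: 6,836 litres
Through Week 41: 219,443 litres
Through Week 42: 257,859 litres
Through Week 43: 261,751 litres
Through Week 44: 264,658 litres
Through Week 45: 288,978 litres
Final cumulative total 288,978 litres ≤ 316,000 litres; the threshold is never exceeded.

Not triggered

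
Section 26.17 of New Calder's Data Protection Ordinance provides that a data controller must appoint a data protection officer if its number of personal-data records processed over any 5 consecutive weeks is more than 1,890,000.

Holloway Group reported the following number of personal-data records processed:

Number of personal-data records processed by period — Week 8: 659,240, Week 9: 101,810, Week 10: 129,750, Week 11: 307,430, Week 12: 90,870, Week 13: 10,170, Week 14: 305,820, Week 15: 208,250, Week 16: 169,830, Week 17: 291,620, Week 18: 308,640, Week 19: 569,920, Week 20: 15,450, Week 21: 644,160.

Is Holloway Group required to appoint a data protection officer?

Week 8–Week 12: 659,240 + 101,810 + 129,750 + 307,430 + 90,870 = 1,289,100 (under)
Week 9–Week 13: 101,810 + 129,750 + 307,430 + 90,870 + 10,170 = 640,030 (under)
Week 10–Week 14: 129,750 + 307,430 + 90,870 + 10,170 + 305,820 = 844,040 (under)
Week 11–Week 15: 307,430 + 90,870 + 10,170 + 305,820 + 208,250 = 922,540 (under)
Week 12–Week 16: 90,870 + 10,170 + 305,820 + 208,250 + 169,830 = 784,940 (under)
Week 13–Week 17: 10,170 + 305,820 + 208,250 + 169,830 + 291,620 = 985,690 (under)
Week 14–Week 18: 305,820 + 208,250 + 169,830 + 291,620 + 308,640 = 1,284,160 (under)
Week 15–Week 19: 208,250 + 169,830 + 291,620 + 308,640 + 569,920 = 1,548,260 (under)
Week 16–Week 20: 169,830 + 291,620 + 308,640 + 569,920 + 15,450 = 1,355,460 (under)
Week 17–Week 21: 291,620 + 308,640 + 569,920 + 15,450 + 644,160 = 1,829,790 (under)
No window exceeds 1,890,000.

No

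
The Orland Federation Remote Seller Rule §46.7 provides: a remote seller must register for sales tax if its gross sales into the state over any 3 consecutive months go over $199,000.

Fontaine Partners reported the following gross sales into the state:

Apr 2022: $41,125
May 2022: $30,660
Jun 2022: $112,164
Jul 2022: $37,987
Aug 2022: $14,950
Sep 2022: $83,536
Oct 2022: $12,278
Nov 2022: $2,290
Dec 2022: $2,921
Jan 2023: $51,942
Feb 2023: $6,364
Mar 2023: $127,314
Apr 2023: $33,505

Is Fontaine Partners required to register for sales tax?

No

Apr 2022–Jun 2022: $41,125 + $30,660 + $112,164 = $183,949 (under)
May 2022–Jul 2022: $30,660 + $112,164 + $37,987 = $180,811 (under)
Jun 2022–Aug 2022: $112,164 + $37,987 + $14,950 = $165,101 (under)
Jul 2022–Sep 2022: $37,987 + $14,950 + $83,536 = $136,473 (under)
Aug 2022–Oct 2022: $14,950 + $83,536 + $12,278 = $110,764 (under)
Sep 2022–Nov 2022: $83,536 + $12,278 + $2,290 = $98,104 (under)
Oct 2022–Dec 2022: $12,278 + $2,290 + $2,921 = $17,489 (under)
Nov 2022–Jan 2023: $2,290 + $2,921 + $51,942 = $57,153 (under)
Dec 2022–Feb 2023: $2,921 + $51,942 + $6,364 = $61,227 (under)
Jan 2023–Mar 2023: $51,942 + $6,364 + $127,314 = $185,620 (under)
Feb 2023–Apr 2023: $6,364 + $127,314 + $33,505 = $167,183 (under)
No window exceeds $199,000.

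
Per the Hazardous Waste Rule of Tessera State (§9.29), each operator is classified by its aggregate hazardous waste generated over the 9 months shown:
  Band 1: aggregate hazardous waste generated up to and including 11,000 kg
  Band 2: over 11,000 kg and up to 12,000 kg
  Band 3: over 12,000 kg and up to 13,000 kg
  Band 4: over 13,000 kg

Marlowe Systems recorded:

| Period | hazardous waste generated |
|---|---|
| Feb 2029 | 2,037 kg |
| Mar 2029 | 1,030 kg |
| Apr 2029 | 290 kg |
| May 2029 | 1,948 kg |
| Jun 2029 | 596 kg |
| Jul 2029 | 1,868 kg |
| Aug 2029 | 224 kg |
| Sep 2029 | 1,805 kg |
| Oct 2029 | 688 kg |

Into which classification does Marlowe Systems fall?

Aggregate hazardous waste generated: 2,037 kg + 1,030 kg + 290 kg + 1,948 kg + 596 kg + 1,868 kg + 224 kg + 1,805 kg + 688 kg = 10,486 kg.
10,486 kg ≤ 11,000 kg, so Band 1 applies.

Band 1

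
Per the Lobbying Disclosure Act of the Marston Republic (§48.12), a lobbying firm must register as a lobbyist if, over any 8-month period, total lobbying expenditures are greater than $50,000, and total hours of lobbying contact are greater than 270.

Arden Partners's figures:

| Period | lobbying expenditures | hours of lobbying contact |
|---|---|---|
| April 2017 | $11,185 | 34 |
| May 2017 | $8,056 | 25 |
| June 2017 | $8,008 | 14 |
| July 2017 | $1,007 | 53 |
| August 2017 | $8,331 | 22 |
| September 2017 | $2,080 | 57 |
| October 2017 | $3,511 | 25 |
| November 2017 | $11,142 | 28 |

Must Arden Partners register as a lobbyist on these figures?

No

Total lobbying expenditures: $11,185 + $8,056 + $8,008 + $1,007 + $8,331 + $2,080 + $3,511 + $11,142 = $53,320 (> $50,000).
Total hours of lobbying contact: 34 + 25 + 14 + 53 + 22 + 57 + 25 + 28 = 258 (≤ 270).
The test is 'and': the rule requires both, and at least one is not exceeded.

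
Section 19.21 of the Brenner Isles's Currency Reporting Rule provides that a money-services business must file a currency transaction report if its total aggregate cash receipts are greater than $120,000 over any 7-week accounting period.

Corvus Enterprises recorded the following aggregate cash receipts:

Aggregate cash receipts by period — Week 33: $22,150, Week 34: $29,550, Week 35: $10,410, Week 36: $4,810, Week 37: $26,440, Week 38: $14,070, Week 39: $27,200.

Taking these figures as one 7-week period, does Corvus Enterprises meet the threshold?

Yes

Total aggregate cash receipts: $22,150 + $29,550 + $10,410 + $4,810 + $26,440 + $14,070 + $27,200 = $134,630.
$134,630 > $120,000, so the threshold is exceeded.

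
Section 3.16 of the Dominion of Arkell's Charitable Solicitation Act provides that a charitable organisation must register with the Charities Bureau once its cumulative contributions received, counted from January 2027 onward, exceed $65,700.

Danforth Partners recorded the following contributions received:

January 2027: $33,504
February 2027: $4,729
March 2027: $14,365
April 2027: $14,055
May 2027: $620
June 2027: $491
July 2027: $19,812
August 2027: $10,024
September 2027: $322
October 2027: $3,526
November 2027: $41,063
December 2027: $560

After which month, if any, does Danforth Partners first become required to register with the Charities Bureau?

Through January 2027: $33,504
Through February 2027: $38,233
Through March 2027: $52,598
Through April 2027: $66,653 ← exceeds threshold

April 2027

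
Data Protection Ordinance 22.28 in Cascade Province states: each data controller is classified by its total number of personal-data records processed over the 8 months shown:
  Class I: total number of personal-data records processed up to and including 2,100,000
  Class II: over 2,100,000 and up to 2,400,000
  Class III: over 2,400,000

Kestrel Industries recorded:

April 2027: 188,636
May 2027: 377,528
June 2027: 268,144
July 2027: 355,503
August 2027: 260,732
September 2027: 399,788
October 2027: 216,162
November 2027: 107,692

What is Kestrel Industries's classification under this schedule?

Total number of personal-data records processed: 188,636 + 377,528 + 268,144 + 355,503 + 260,732 + 399,788 + 216,162 + 107,692 = 2,174,185.
2,100,000 < 2,174,185 ≤ 2,400,000, so Class II applies.

Class II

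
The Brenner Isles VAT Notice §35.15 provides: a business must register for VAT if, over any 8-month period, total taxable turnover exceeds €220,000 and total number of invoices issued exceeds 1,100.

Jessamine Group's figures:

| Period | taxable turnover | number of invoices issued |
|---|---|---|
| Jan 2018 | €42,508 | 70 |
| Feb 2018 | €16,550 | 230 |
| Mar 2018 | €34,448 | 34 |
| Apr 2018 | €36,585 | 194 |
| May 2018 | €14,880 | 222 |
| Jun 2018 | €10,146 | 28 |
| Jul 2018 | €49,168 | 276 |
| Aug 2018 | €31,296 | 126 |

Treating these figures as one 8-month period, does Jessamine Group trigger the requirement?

Yes

Total taxable turnover: €42,508 + €16,550 + €34,448 + €36,585 + €14,880 + €10,146 + €49,168 + €31,296 = €235,581 (> €220,000).
Total number of invoices issued: 70 + 230 + 34 + 194 + 222 + 28 + 276 + 126 = 1,180 (> 1,100).
The test is 'and': both thresholds are exceeded.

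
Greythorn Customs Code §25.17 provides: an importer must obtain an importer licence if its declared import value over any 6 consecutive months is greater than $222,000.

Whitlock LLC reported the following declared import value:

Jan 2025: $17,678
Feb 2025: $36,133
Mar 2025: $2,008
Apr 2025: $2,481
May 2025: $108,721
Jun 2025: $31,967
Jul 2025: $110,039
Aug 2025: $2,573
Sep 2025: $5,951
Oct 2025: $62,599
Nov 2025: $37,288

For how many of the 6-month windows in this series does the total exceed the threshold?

Jan 2025–Jun 2025: $17,678 + $36,133 + $2,008 + $2,481 + $108,721 + $31,967 = $198,988 (under)
Feb 2025–Jul 2025: $36,133 + $2,008 + $2,481 + $108,721 + $31,967 + $110,039 = $291,349 (over)
Mar 2025–Aug 2025: $2,008 + $2,481 + $108,721 + $31,967 + $110,039 + $2,573 = $257,789 (over)
Apr 2025–Sep 2025: $2,481 + $108,721 + $31,967 + $110,039 + $2,573 + $5,951 = $261,732 (over)
May 2025–Oct 2025: $108,721 + $31,967 + $110,039 + $2,573 + $5,951 + $62,599 = $321,850 (over)
Jun 2025–Nov 2025: $31,967 + $110,039 + $2,573 + $5,951 + $62,599 + $37,288 = $250,417 (over)
5 windows exceed the threshold.

5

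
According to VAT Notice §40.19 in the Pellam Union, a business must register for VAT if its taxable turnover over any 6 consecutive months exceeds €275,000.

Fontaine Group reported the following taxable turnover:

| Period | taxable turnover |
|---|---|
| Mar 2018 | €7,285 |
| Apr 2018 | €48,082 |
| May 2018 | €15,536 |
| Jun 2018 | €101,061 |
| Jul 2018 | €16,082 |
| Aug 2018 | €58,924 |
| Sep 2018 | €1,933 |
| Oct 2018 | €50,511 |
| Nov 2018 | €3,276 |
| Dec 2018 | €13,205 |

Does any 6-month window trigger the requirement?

Mar 2018–Aug 2018: €7,285 + €48,082 + €15,536 + €101,061 + €16,082 + €58,924 = €246,970 (under)
Apr 2018–Sep 2018: €48,082 + €15,536 + €101,061 + €16,082 + €58,924 + €1,933 = €241,618 (under)
May 2018–Oct 2018: €15,536 + €101,061 + €16,082 + €58,924 + €1,933 + €50,511 = €244,047 (under)
Jun 2018–Nov 2018: €101,061 + €16,082 + €58,924 + €1,933 + €50,511 + €3,276 = €231,787 (under)
Jul 2018–Dec 2018: €16,082 + €58,924 + €1,933 + €50,511 + €3,276 + €13,205 = €143,931 (under)
No window exceeds €275,000.

No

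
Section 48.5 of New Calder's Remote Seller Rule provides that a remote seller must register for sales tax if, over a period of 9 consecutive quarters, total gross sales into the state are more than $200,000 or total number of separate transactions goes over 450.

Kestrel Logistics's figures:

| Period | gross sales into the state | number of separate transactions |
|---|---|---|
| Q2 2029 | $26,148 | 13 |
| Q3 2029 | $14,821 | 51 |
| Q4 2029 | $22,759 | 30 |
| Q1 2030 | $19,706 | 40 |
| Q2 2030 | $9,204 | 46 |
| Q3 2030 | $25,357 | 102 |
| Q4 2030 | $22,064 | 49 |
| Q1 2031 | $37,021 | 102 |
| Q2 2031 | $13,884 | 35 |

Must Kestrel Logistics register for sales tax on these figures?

Yes

Total gross sales into the state: $26,148 + $14,821 + $22,759 + $19,706 + $9,204 + $25,357 + $22,064 + $37,021 + $13,884 = $190,964 (≤ $200,000).
Total number of separate transactions: 13 + 51 + 30 + 40 + 46 + 102 + 49 + 102 + 35 = 468 (> 450).
The test is 'or': at least one threshold is exceeded.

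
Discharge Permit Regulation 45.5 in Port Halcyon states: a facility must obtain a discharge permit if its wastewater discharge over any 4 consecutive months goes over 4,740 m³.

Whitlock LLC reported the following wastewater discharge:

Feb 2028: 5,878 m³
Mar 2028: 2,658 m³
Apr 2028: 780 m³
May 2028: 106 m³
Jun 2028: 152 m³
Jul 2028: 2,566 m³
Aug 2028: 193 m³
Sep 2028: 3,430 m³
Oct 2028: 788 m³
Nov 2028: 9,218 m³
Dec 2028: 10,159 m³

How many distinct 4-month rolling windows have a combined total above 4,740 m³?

Feb 2028–May 2028: 5,878 m³ + 2,658 m³ + 780 m³ + 106 m³ = 9,422 m³ (over)
Mar 2028–Jun 2028: 2,658 m³ + 780 m³ + 106 m³ + 152 m³ = 3,696 m³ (under)
Apr 2028–Jul 2028: 780 m³ + 106 m³ + 152 m³ + 2,566 m³ = 3,604 m³ (under)
May 2028–Aug 2028: 106 m³ + 152 m³ + 2,566 m³ + 193 m³ = 3,017 m³ (under)
Jun 2028–Sep 2028: 152 m³ + 2,566 m³ + 193 m³ + 3,430 m³ = 6,341 m³ (over)
Jul 2028–Oct 2028: 2,566 m³ + 193 m³ + 3,430 m³ + 788 m³ = 6,977 m³ (over)
Aug 2028–Nov 2028: 193 m³ + 3,430 m³ + 788 m³ + 9,218 m³ = 13,629 m³ (over)
Sep 2028–Dec 2028: 3,430 m³ + 788 m³ + 9,218 m³ + 10,159 m³ = 23,595 m³ (over)
5 windows exceed the threshold.

5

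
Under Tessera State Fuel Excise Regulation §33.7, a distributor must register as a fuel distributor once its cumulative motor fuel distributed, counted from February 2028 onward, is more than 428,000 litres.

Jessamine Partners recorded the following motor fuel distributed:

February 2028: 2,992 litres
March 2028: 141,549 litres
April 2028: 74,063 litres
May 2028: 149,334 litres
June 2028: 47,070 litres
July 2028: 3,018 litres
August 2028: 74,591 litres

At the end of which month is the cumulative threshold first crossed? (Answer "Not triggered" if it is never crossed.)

Through February 2028: 2,992 litres
Through March 2028: 144,541 litres
Through April 2028: 218,604 litres
Through May 2028: 367,938 litres
Through June 2028: 415,008 litres
Through July 2028: 418,026 litres
Through August 2028: 492,617 litres ← exceeds threshold

August 2028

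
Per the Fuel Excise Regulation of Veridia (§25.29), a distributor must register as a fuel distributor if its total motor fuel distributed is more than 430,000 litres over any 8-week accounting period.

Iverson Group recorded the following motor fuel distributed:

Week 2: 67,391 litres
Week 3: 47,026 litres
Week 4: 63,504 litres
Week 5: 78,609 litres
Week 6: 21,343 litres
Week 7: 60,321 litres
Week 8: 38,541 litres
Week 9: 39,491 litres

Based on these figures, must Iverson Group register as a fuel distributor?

Total motor fuel distributed: 67,391 litres + 47,026 litres + 63,504 litres + 78,609 litres + 21,343 litres + 60,321 litres + 38,541 litres + 39,491 litres = 416,226 litres.
416,226 litres ≤ 430,000 litres, so the threshold is not exceeded.

No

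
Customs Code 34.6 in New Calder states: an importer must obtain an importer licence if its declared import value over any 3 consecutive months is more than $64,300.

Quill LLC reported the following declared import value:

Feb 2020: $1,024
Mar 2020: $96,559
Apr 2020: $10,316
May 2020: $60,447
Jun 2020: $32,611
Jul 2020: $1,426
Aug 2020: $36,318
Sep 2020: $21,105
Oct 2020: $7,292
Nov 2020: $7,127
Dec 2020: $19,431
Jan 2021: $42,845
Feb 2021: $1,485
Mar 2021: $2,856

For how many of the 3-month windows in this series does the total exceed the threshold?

7

Feb 2020–Apr 2020: $1,024 + $96,559 + $10,316 = $107,899 (over)
Mar 2020–May 2020: $96,559 + $10,316 + $60,447 = $167,322 (over)
Apr 2020–Jun 2020: $10,316 + $60,447 + $32,611 = $103,374 (over)
May 2020–Jul 2020: $60,447 + $32,611 + $1,426 = $94,484 (over)
Jun 2020–Aug 2020: $32,611 + $1,426 + $36,318 = $70,355 (over)
Jul 2020–Sep 2020: $1,426 + $36,318 + $21,105 = $58,849 (under)
Aug 2020–Oct 2020: $36,318 + $21,105 + $7,292 = $64,715 (over)
Sep 2020–Nov 2020: $21,105 + $7,292 + $7,127 = $35,524 (under)
Oct 2020–Dec 2020: $7,292 + $7,127 + $19,431 = $33,850 (under)
Nov 2020–Jan 2021: $7,127 + $19,431 + $42,845 = $69,403 (over)
Dec 2020–Feb 2021: $19,431 + $42,845 + $1,485 = $63,761 (under)
Jan 2021–Mar 2021: $42,845 + $1,485 + $2,856 = $47,186 (under)
7 windows exceed the threshold.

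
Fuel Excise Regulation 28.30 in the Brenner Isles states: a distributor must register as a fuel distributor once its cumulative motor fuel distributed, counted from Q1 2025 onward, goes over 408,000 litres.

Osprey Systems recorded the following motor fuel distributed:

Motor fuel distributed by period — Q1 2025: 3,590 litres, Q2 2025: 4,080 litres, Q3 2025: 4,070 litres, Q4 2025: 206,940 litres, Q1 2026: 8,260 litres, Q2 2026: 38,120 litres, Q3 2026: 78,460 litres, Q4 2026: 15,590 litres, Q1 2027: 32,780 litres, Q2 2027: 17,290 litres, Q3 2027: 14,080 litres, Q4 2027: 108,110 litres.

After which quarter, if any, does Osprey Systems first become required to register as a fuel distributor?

Q2 2027

Through Q1 2025: 3,590 litres
Through Q2 2025: 7,670 litres
Through Q3 2025: 11,740 litres
Through Q4 2025: 218,680 litres
Through Q1 2026: 226,940 litres
Through Q2 2026: 265,060 litres
Through Q3 2026: 343,520 litres
Through Q4 2026: 359,110 litres
Through Q1 2027: 391,890 litres
Through Q2 2027: 409,180 litres ← exceeds threshold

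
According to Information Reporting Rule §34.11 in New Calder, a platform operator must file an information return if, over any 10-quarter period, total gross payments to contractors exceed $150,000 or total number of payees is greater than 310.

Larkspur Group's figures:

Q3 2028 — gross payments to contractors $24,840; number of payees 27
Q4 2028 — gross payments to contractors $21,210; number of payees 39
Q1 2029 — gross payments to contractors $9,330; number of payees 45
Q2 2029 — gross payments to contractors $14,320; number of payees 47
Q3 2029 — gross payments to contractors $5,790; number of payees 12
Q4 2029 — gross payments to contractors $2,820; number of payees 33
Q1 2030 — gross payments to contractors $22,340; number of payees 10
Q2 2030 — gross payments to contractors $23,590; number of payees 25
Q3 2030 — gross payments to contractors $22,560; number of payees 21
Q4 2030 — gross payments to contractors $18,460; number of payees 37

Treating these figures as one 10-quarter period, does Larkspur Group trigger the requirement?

Total gross payments to contractors: $24,840 + $21,210 + $9,330 + $14,320 + $5,790 + $2,820 + $22,340 + $23,590 + $22,560 + $18,460 = $165,260 (> $150,000).
Total number of payees: 27 + 39 + 45 + 47 + 12 + 33 + 10 + 25 + 21 + 37 = 296 (≤ 310).
The test is 'or': at least one threshold is exceeded.

Yes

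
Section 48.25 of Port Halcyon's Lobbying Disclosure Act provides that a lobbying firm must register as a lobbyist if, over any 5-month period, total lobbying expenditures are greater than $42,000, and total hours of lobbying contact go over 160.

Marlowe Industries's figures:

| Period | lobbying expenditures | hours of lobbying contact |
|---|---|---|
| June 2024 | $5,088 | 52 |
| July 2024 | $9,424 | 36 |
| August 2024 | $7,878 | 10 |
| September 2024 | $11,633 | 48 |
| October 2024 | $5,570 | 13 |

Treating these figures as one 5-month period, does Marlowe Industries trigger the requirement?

Total lobbying expenditures: $5,088 + $9,424 + $7,878 + $11,633 + $5,570 = $39,593 (≤ $42,000).
Total hours of lobbying contact: 52 + 36 + 10 + 48 + 13 = 159 (≤ 160).
The test is 'and': the rule requires both, and at least one is not exceeded.

No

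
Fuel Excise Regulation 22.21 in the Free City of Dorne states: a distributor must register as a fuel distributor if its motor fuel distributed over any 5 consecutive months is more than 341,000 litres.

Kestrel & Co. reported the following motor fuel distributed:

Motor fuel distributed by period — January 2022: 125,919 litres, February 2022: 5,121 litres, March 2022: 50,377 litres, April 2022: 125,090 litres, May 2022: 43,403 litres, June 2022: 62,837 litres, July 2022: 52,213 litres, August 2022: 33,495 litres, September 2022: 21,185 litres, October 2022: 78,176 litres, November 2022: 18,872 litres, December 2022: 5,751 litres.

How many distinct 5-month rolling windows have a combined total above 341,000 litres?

January 2022–May 2022: 125,919 litres + 5,121 litres + 50,377 litres + 125,090 litres + 43,403 litres = 349,910 litres (over)
February 2022–June 2022: 5,121 litres + 50,377 litres + 125,090 litres + 43,403 litres + 62,837 litres = 286,828 litres (under)
March 2022–July 2022: 50,377 litres + 125,090 litres + 43,403 litres + 62,837 litres + 52,213 litres = 333,920 litres (under)
April 2022–August 2022: 125,090 litres + 43,403 litres + 62,837 litres + 52,213 litres + 33,495 litres = 317,038 litres (under)
May 2022–September 2022: 43,403 litres + 62,837 litres + 52,213 litres + 33,495 litres + 21,185 litres = 213,133 litres (under)
June 2022–October 2022: 62,837 litres + 52,213 litres + 33,495 litres + 21,185 litres + 78,176 litres = 247,906 litres (under)
July 2022–November 2022: 52,213 litres + 33,495 litres + 21,185 litres + 78,176 litres + 18,872 litres = 203,941 litres (under)
August 2022–December 2022: 33,495 litres + 21,185 litres + 78,176 litres + 18,872 litres + 5,751 litres = 157,479 litres (under)
1 window exceeds the threshold.

1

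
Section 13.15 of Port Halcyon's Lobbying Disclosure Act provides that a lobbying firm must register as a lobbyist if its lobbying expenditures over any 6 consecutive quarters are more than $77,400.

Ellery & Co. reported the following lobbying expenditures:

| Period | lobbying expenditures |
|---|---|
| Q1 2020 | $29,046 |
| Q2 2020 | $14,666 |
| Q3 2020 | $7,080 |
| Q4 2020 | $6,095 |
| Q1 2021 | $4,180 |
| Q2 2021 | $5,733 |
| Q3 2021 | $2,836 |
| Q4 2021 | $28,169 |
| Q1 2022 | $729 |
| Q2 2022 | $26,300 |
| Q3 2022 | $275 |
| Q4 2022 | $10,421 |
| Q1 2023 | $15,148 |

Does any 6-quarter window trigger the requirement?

Q1 2020–Q2 2021: $29,046 + $14,666 + $7,080 + $6,095 + $4,180 + $5,733 = $66,800 (under)
Q2 2020–Q3 2021: $14,666 + $7,080 + $6,095 + $4,180 + $5,733 + $2,836 = $40,590 (under)
Q3 2020–Q4 2021: $7,080 + $6,095 + $4,180 + $5,733 + $2,836 + $28,169 = $54,093 (under)
Q4 2020–Q1 2022: $6,095 + $4,180 + $5,733 + $2,836 + $28,169 + $729 = $47,742 (under)
Q1 2021–Q2 2022: $4,180 + $5,733 + $2,836 + $28,169 + $729 + $26,300 = $67,947 (under)
Q2 2021–Q3 2022: $5,733 + $2,836 + $28,169 + $729 + $26,300 + $275 = $64,042 (under)
Q3 2021–Q4 2022: $2,836 + $28,169 + $729 + $26,300 + $275 + $10,421 = $68,730 (under)
Q4 2021–Q1 2023: $28,169 + $729 + $26,300 + $275 + $10,421 + $15,148 = $81,042 (over)
At least one window exceeds $77,400.

Yes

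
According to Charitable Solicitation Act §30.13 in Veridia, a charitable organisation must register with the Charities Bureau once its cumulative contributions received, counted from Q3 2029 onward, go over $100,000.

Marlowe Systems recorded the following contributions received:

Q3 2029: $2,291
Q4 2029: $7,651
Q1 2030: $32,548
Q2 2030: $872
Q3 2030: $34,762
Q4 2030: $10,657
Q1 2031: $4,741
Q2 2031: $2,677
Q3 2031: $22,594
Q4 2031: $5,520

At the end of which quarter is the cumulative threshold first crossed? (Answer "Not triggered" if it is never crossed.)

Through Q3 2029: $2,291
Through Q4 2029: $9,942
Through Q1 2030: $42,490
Through Q2 2030: $43,362
Through Q3 2030: $78,124
Through Q4 2030: $88,781
Through Q1 2031: $93,522
Through Q2 2031: $96,199
Through Q3 2031: $118,793 ← exceeds threshold

Q3 2031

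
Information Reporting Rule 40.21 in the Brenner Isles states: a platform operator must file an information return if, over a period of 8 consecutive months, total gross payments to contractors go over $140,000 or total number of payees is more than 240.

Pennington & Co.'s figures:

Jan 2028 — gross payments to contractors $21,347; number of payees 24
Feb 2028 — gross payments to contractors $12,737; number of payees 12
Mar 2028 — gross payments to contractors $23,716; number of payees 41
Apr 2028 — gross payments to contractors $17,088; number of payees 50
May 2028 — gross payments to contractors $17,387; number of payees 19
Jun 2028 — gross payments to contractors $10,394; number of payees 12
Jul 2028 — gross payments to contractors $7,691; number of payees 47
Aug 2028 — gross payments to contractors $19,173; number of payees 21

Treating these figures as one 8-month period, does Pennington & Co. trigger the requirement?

No

Total gross payments to contractors: $21,347 + $12,737 + $23,716 + $17,088 + $17,387 + $10,394 + $7,691 + $19,173 = $129,533 (≤ $140,000).
Total number of payees: 24 + 12 + 41 + 50 + 19 + 12 + 47 + 21 = 226 (≤ 240).
The test is 'or': neither threshold is exceeded.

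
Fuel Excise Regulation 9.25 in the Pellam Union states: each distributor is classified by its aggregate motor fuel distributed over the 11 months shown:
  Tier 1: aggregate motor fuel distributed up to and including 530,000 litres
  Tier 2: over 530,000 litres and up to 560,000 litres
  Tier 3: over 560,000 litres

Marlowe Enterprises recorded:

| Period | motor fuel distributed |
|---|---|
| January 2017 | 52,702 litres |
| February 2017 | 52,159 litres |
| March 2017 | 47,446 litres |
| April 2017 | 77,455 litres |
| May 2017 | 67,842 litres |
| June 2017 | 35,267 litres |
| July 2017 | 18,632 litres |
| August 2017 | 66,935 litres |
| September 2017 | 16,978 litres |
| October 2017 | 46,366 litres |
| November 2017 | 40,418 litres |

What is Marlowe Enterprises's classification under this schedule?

Aggregate motor fuel distributed: 52,702 litres + 52,159 litres + 47,446 litres + 77,455 litres + 67,842 litres + 35,267 litres + 18,632 litres + 66,935 litres + 16,978 litres + 46,366 litres + 40,418 litres = 522,200 litres.
522,200 litres ≤ 530,000 litres, so Tier 1 applies.

Tier 1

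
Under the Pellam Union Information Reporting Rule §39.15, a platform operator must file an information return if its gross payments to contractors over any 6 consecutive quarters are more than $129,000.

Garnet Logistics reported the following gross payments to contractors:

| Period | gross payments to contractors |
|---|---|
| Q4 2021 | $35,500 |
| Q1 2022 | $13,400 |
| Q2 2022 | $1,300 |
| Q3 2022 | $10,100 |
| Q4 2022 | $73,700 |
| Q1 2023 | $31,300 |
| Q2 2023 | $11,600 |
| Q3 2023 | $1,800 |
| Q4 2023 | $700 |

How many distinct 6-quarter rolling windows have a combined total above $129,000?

Q4 2021–Q1 2023: $35,500 + $13,400 + $1,300 + $10,100 + $73,700 + $31,300 = $165,300 (over)
Q1 2022–Q2 2023: $13,400 + $1,300 + $10,100 + $73,700 + $31,300 + $11,600 = $141,400 (over)
Q2 2022–Q3 2023: $1,300 + $10,100 + $73,700 + $31,300 + $11,600 + $1,800 = $129,800 (over)
Q3 2022–Q4 2023: $10,100 + $73,700 + $31,300 + $11,600 + $1,800 + $700 = $129,200 (over)
4 windows exceed the threshold.

4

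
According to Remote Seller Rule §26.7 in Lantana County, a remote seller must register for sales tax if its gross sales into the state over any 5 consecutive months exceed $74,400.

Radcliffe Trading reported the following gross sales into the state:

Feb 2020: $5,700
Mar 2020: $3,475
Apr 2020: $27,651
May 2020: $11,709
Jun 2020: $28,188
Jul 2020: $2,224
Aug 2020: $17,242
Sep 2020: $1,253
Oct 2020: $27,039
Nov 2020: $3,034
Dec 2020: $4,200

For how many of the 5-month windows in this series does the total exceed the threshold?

3

Feb 2020–Jun 2020: $5,700 + $3,475 + $27,651 + $11,709 + $28,188 = $76,723 (over)
Mar 2020–Jul 2020: $3,475 + $27,651 + $11,709 + $28,188 + $2,224 = $73,247 (under)
Apr 2020–Aug 2020: $27,651 + $11,709 + $28,188 + $2,224 + $17,242 = $87,014 (over)
May 2020–Sep 2020: $11,709 + $28,188 + $2,224 + $17,242 + $1,253 = $60,616 (under)
Jun 2020–Oct 2020: $28,188 + $2,224 + $17,242 + $1,253 + $27,039 = $75,946 (over)
Jul 2020–Nov 2020: $2,224 + $17,242 + $1,253 + $27,039 + $3,034 = $50,792 (under)
Aug 2020–Dec 2020: $17,242 + $1,253 + $27,039 + $3,034 + $4,200 = $52,768 (under)
3 windows exceed the threshold.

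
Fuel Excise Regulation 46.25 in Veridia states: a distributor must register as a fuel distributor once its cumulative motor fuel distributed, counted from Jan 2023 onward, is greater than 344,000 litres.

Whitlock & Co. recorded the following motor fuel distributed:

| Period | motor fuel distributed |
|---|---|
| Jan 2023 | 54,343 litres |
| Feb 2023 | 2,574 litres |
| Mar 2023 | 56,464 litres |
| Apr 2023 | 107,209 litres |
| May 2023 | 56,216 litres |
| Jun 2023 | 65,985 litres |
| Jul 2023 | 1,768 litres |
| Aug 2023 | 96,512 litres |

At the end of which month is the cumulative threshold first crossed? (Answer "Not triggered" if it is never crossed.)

Jul 2023

Through Jan 2023: 54,343 litres
Through Feb 2023: 56,917 litres
Through Mar 2023: 113,381 litres
Through Apr 2023: 220,590 litres
Through May 2023: 276,806 litres
Through Jun 2023: 342,791 litres
Through Jul 2023: 344,559 litres ← exceeds threshold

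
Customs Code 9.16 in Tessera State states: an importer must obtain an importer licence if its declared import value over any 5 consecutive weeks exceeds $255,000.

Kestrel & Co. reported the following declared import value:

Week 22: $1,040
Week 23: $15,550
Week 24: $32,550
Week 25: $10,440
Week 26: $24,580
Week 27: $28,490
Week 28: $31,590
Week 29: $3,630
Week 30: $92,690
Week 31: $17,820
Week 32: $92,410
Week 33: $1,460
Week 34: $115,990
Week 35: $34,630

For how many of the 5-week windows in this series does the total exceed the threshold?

Week 22–Week 26: $1,040 + $15,550 + $32,550 + $10,440 + $24,580 = $84,160 (under)
Week 23–Week 27: $15,550 + $32,550 + $10,440 + $24,580 + $28,490 = $111,610 (under)
Week 24–Week 28: $32,550 + $10,440 + $24,580 + $28,490 + $31,590 = $127,650 (under)
Week 25–Week 29: $10,440 + $24,580 + $28,490 + $31,590 + $3,630 = $98,730 (under)
Week 26–Week 30: $24,580 + $28,490 + $31,590 + $3,630 + $92,690 = $180,980 (under)
Week 27–Week 31: $28,490 + $31,590 + $3,630 + $92,690 + $17,820 = $174,220 (under)
Week 28–Week 32: $31,590 + $3,630 + $92,690 + $17,820 + $92,410 = $238,140 (under)
Week 29–Week 33: $3,630 + $92,690 + $17,820 + $92,410 + $1,460 = $208,010 (under)
Week 30–Week 34: $92,690 + $17,820 + $92,410 + $1,460 + $115,990 = $320,370 (over)
Week 31–Week 35: $17,820 + $92,410 + $1,460 + $115,990 + $34,630 = $262,310 (over)
2 windows exceed the threshold.

2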